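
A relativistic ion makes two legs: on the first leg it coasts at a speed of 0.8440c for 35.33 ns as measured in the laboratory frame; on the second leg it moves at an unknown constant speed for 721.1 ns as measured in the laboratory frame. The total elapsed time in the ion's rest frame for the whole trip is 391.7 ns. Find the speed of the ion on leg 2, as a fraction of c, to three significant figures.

Leg 1: γ = 1/√(1 − 0.8440²) = 1/√0.2877 = 1.864; τ_1 = 35.33/1.864 = 18.95 ns.
Leg 2: speed unknown; τ_2 = 721.1/γ_2.
Total proper time: 18.95 + τ_2 = 391.7, so τ_2 = 391.7 − 18.95 = 372.8 ns.
γ_2 = 721.1/372.8 = 1.935; β = √(1 − 1/γ²) = √0.7328.

β = 0.856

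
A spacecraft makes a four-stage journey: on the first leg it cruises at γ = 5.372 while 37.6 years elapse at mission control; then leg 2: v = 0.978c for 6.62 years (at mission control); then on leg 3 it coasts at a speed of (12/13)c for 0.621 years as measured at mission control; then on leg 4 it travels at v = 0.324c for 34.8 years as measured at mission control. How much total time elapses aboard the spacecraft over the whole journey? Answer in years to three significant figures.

τ = 41.5 years

Leg 1: γ = 5.372; τ_1 = 37.6/5.372 = 6.999 years.
Leg 2: γ = 1/√(1 − 0.978²) = 1/√0.04352 = 4.794; τ_2 = 6.62/4.794 = 1.381 years.
Leg 3: γ = 1/√(1 − (12/13)²) = 13/5 = 2.600; τ_3 = 0.621/2.600 = 0.2388 years.
Leg 4: γ = 1/√(1 − 0.324²) = 1/√0.8950 = 1.057; τ_4 = 34.8/1.057 = 32.92 years.
Total: 6.999 + 1.381 + 0.2388 + 32.92 years.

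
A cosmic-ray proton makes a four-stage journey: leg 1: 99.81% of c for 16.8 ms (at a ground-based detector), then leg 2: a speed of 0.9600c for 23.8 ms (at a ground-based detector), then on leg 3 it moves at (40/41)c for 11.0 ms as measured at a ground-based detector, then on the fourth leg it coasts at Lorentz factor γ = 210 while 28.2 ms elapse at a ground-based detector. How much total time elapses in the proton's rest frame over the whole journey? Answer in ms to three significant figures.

Leg 1: β = 0.9981; γ = 1/√(1 − 0.9981²) = 1/√0.003796 = 16.23; τ_1 = 16.8/16.23 = 1.035 ms.
Leg 2: γ = 1/√(1 − 0.9600²) = 1/√0.07840 = 3.571; τ_2 = 23.8/3.571 = 6.664 ms.
Leg 3: γ = 1/√(1 − (40/41)²) = 41/9 ≈ 4.556; τ_3 = 11.0/4.556 = 2.415 ms.
Leg 4: γ = 210; τ_4 = 28.2/210.0 = 0.1343 ms.
Total: 1.035 + 6.664 + 2.415 + 0.1343 ms.

τ = 10.2 ms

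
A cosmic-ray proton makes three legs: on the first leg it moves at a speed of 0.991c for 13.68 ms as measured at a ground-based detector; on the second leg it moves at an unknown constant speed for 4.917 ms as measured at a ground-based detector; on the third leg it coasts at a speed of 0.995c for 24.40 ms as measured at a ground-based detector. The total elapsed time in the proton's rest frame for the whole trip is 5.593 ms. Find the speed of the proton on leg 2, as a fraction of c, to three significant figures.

Leg 1: γ = 1/√(1 − 0.991²) = 1/√0.01792 = 7.470; τ_1 = 13.68/7.470 = 1.831 ms.
Leg 2: speed unknown; τ_2 = 4.917/γ_2.
Leg 3: γ = 1/√(1 − 0.995²) = 1/√0.009975 = 10.01; τ_3 = 24.40/10.01 = 2.437 ms.
Total proper time: 1.831 + τ_2 + 2.437 = 5.593, so τ_2 = 5.593 − 4.268 = 1.325 ms.
γ_2 = 4.917/1.325 = 3.711; β = √(1 − 1/γ²) = √0.9274.

β = 0.963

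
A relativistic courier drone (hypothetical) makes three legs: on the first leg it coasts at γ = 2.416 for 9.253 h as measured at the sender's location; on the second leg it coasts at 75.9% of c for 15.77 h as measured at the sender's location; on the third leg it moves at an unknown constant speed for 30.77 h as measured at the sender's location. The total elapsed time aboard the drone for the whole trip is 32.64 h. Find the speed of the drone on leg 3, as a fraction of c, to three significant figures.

Leg 1: γ = 2.416; τ_1 = 9.253/2.416 = 3.830 h.
Leg 2: β = 0.759; γ = 1/√(1 − 0.759²) = 1/√0.4239 = 1.536; τ_2 = 15.77/1.536 = 10.27 h.
Leg 3: speed unknown; τ_3 = 30.77/γ_3.
Total proper time: 3.830 + 10.27 + τ_3 = 32.64, so τ_3 = 32.64 − 14.10 = 18.54 h.
γ_3 = 30.77/18.54 = 1.659; β = √(1 − 1/γ²) = √0.6369.

β = 0.798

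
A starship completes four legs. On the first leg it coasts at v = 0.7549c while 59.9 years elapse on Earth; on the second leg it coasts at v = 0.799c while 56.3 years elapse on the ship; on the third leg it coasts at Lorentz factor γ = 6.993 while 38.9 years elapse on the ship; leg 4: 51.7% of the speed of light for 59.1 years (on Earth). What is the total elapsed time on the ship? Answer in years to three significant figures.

Leg 1: γ = 1/√(1 − 0.7549²) = 1/√0.4301 = 1.525; τ_1 = 59.9/1.525 = 39.28 years.
Leg 2: 56.3 years is already measured on the ship.
Leg 3: 38.9 years is already measured on the ship.
Leg 4: β = 0.517; γ = 1/√(1 − 0.517²) = 1/√0.7327 = 1.168; τ_4 = 59.1/1.168 = 50.59 years.
Total: 39.28 + 56.30 + 38.90 + 50.59 years.

τ = 185 years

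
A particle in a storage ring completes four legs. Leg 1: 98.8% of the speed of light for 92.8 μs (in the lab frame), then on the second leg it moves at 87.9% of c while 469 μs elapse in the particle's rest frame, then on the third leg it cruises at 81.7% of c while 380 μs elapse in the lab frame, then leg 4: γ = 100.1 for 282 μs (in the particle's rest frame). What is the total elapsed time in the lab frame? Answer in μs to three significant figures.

Leg 1: 92.8 μs is already measured in the lab frame.
Leg 2: β = 0.879; γ = 1/√(1 − 0.879²) = 1/√0.2274 = 2.097; Δt_2 = 2.097 × 469 = 983.6 μs.
Leg 3: 380 μs is already measured in the lab frame.
Leg 4: γ = 100.1; Δt_4 = 100.1 × 282 = 2.823×10⁴ μs.
Total: 92.80 + 983.6 + 380.0 + 2.823×10⁴ μs.

Δt = 2.97×10⁴ μs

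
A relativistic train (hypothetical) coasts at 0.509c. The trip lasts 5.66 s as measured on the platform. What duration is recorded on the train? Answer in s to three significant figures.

γ = 1/√(1 − 0.509²) = 1/√0.7409 = 1.162
The interval measured on the platform is the dilated one; the clock on the train measures the proper time τ = Δt/γ = 5.66/1.162 s.

τ = 4.87 s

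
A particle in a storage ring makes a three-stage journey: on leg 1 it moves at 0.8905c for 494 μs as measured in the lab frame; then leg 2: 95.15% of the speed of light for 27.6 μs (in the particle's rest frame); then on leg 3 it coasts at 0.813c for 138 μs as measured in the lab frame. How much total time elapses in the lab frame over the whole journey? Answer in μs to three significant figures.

Leg 1: 494 μs is already measured in the lab frame.
Leg 2: β = 0.9515; γ = 1/√(1 − 0.9515²) = 1/√0.09465 = 3.250; Δt_2 = 3.250 × 27.6 = 89.71 μs.
Leg 3: 138 μs is already measured in the lab frame.
Total: 494.0 + 89.71 + 138.0 μs.

Δt = 722 μs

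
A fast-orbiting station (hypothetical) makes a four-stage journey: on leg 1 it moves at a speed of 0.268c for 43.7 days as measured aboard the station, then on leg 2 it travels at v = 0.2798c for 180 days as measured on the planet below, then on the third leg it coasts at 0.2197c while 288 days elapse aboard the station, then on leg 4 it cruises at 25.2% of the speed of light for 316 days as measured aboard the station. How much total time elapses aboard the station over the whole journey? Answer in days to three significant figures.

Leg 1: 43.7 days is already measured aboard the station.
Leg 2: γ = 1/√(1 − 0.2798²) = 1/√0.9217 = 1.042; τ_2 = 180/1.042 = 172.8 days.
Leg 3: 288 days is already measured aboard the station.
Leg 4: 316 days is already measured aboard the station.
Total: 43.70 + 172.8 + 288.0 + 316.0 days.

τ = 821 days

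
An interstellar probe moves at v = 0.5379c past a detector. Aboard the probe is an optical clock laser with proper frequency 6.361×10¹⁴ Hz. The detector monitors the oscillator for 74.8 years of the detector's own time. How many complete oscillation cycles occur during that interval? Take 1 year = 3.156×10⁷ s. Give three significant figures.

γ = 1/√(1 − 0.5379²) = 1/√0.7107 = 1.186
During 74.8 years of lab time, the oscillator's proper time advances by τ = Δt/γ = 74.8/1.186 = 63.06 years = 1.990×10⁹ s.
N = f × τ = 6.361×10¹⁴ × 1.990×10⁹ = 1.266×10²⁴.

N = 1.27×10²⁴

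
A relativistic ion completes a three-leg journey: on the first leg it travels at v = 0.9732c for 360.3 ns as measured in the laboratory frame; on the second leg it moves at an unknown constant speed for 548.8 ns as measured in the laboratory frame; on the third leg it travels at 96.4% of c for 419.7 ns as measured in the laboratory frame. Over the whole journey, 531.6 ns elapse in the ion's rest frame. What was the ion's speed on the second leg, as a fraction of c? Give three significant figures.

β = 0.789

Leg 1: γ = 1/√(1 − 0.9732²) = 1/√0.05288 = 4.349; τ_1 = 360.3/4.349 = 82.85 ns.
Leg 2: speed unknown; τ_2 = 548.8/γ_2.
Leg 3: β = 0.964; γ = 1/√(1 − 0.964²) = 1/√0.07070 = 3.761; τ_3 = 419.7/3.761 = 111.6 ns.
Total proper time: 82.85 + τ_2 + 111.6 = 531.6, so τ_2 = 531.6 − 194.5 = 337.1 ns.
γ_2 = 548.8/337.1 = 1.628; β = √(1 − 1/γ²) = √0.6226.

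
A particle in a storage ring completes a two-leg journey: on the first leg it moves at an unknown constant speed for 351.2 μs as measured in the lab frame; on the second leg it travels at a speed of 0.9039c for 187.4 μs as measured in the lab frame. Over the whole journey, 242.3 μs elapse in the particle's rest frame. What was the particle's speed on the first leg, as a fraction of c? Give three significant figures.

Leg 1: speed unknown; τ_1 = 351.2/γ_1.
Leg 2: γ = 1/√(1 − 0.9039²) = 1/√0.1830 = 2.338; τ_2 = 187.4/2.338 = 80.16 μs.
Total proper time: τ_1 + 80.16 = 242.3, so τ_1 = 242.3 − 80.16 = 162.1 μs.
γ_1 = 351.2/162.1 = 2.166; β = √(1 − 1/γ²) = √0.7869.

β = 0.887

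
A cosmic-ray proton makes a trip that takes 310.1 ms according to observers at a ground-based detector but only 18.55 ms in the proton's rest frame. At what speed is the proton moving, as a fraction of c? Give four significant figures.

v = 0.9982c

The proper time is measured in the proton's rest frame (both events occur at the proton's location); Δt is measured at a ground-based detector. γ = Δt/τ = 310.1/18.55 = 16.72.
β = √(1 − 1/γ²) = √(1 − 0.003578) = √0.9964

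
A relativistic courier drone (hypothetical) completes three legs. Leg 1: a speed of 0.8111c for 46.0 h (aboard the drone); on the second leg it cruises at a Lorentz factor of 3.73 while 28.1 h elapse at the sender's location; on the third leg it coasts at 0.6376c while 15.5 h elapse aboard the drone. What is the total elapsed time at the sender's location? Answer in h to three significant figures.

Leg 1: γ = 1/√(1 − 0.8111²) = 1/√0.3421 = 1.710; Δt_1 = 1.710 × 46.0 = 78.64 h.
Leg 2: 28.1 h is already measured at the sender's location.
Leg 3: γ = 1/√(1 − 0.6376²) = 1/√0.5935 = 1.298; Δt_3 = 1.298 × 15.5 = 20.12 h.
Total: 78.64 + 28.10 + 20.12 h.

Δt = 127 h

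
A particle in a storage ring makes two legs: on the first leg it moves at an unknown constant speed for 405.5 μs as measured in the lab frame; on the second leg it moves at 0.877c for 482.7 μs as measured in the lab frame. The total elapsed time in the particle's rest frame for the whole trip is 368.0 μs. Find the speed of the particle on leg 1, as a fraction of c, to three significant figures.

β = 0.942

Leg 1: speed unknown; τ_1 = 405.5/γ_1.
Leg 2: γ = 1/√(1 − 0.877²) = 1/√0.2309 = 2.081; τ_2 = 482.7/2.081 = 231.9 μs.
Total proper time: τ_1 + 231.9 = 368.0, so τ_1 = 368.0 − 231.9 = 136.1 μs.
γ_1 = 405.5/136.1 = 2.980; β = √(1 − 1/γ²) = √0.8874.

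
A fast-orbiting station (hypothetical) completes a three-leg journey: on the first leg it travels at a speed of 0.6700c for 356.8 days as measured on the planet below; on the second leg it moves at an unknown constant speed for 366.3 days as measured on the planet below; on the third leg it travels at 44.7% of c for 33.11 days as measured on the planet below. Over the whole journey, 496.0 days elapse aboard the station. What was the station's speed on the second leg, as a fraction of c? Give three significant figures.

Leg 1: γ = 1/√(1 − 0.6700²) = 1/√0.5511 = 1.347; τ_1 = 356.8/1.347 = 264.9 days.
Leg 2: speed unknown; τ_2 = 366.3/γ_2.
Leg 3: β = 0.447; γ = 1/√(1 − 0.447²) = 1/√0.8002 = 1.118; τ_3 = 33.11/1.118 = 29.62 days.
Total proper time: 264.9 + τ_2 + 29.62 = 496.0, so τ_2 = 496.0 − 294.5 = 201.5 days.
γ_2 = 366.3/201.5 = 1.818; β = √(1 − 1/γ²) = √0.6974.

β = 0.835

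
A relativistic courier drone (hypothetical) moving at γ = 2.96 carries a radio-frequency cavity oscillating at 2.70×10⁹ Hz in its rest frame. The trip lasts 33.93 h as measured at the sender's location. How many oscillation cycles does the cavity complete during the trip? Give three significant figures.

γ = 2.96
The oscillator's own cycle count is N = f × τ where τ is the proper time aboard the drone. τ = Δt/γ = 33.93/2.960 = 11.46 h = 4.127×10⁴ s.
N = 2.70×10⁹ × 4.127×10⁴ = 1.114×10¹⁴.

N = 1.11×10¹⁴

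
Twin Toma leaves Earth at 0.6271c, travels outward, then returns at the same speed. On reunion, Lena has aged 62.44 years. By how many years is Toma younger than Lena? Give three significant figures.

γ = 1/√(1 − 0.6271²) = 1/√0.6067 = 1.284
Toma's elapsed proper time: τ = 62.44/1.284 = 48.64 years.
Age gap = Δt − τ = 62.44 − 48.64 years.

Δt − τ = 13.8 years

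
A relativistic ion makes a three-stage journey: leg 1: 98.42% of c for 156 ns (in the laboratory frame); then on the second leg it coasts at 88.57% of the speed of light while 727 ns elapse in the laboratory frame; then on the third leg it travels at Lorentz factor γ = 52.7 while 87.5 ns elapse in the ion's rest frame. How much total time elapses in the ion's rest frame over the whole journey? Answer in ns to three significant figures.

τ = 453 ns

Leg 1: β = 0.9842; γ = 1/√(1 − 0.9842²) = 1/√0.03135 = 5.648; τ_1 = 156/5.648 = 27.62 ns.
Leg 2: β = 0.8857; γ = 1/√(1 − 0.8857²) = 1/√0.2155 = 2.154; τ_2 = 727/2.154 = 337.5 ns.
Leg 3: 87.5 ns is already measured in the ion's rest frame.
Total: 27.62 + 337.5 + 87.50 ns.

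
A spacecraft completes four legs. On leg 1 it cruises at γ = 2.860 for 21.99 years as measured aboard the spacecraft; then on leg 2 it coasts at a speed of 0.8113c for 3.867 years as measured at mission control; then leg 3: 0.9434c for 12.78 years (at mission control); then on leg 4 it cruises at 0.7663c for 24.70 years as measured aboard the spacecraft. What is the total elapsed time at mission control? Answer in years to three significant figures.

Leg 1: γ = 2.860; Δt_1 = 2.860 × 21.99 = 62.89 years.
Leg 2: 3.867 years is already measured at mission control.
Leg 3: 12.78 years is already measured at mission control.
Leg 4: γ = 1/√(1 − 0.7663²) = 1/√0.4128 = 1.556; Δt_4 = 1.556 × 24.70 = 38.44 years.
Total: 62.89 + 3.867 + 12.78 + 38.44 years.

Δt = 118 years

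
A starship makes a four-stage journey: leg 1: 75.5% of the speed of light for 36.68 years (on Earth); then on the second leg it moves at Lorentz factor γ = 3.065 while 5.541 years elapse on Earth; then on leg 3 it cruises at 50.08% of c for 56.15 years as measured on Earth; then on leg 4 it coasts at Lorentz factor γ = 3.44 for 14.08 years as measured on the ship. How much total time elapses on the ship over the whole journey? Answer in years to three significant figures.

Leg 1: β = 0.755; γ = 1/√(1 − 0.755²) = 1/√0.4300 = 1.525; τ_1 = 36.68/1.525 = 24.05 years.
Leg 2: γ = 3.065; τ_2 = 5.541/3.065 = 1.808 years.
Leg 3: β = 0.5008; γ = 1/√(1 − 0.5008²) = 1/√0.7492 = 1.155; τ_3 = 56.15/1.155 = 48.60 years.
Leg 4: 14.08 years is already measured on the ship.
Total: 24.05 + 1.808 + 48.60 + 14.08 years.

τ = 88.5 years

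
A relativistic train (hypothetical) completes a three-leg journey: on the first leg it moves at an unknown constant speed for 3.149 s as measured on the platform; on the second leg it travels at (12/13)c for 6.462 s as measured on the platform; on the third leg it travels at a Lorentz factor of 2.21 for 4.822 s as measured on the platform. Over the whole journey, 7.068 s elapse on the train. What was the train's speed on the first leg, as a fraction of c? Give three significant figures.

β = 0.647

Leg 1: speed unknown; τ_1 = 3.149/γ_1.
Leg 2: γ = 1/√(1 − (12/13)²) = 13/5 = 2.600; τ_2 = 6.462/2.600 = 2.485 s.
Leg 3: γ = 2.21; τ_3 = 4.822/2.210 = 2.182 s.
Total proper time: τ_1 + 2.485 + 2.182 = 7.068, so τ_1 = 7.068 − 4.667 = 2.401 s.
γ_1 = 3.149/2.401 = 1.312; β = √(1 − 1/γ²) = √0.4188.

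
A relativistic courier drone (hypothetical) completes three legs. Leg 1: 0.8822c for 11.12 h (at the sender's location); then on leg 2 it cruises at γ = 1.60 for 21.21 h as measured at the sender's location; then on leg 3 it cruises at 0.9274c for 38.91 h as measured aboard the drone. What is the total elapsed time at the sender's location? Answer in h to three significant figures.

Leg 1: 11.12 h is already measured at the sender's location.
Leg 2: 21.21 h is already measured at the sender's location.
Leg 3: γ = 1/√(1 − 0.9274²) = 1/√0.1399 = 2.673; Δt_3 = 2.673 × 38.91 = 104.0 h.
Total: 11.12 + 21.21 + 104.0 h.

Δt = 136 h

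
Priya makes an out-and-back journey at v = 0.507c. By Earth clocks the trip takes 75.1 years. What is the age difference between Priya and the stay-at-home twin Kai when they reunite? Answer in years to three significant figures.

γ = 1/√(1 − 0.507²) = 1/√0.7430 = 1.160
Priya's elapsed proper time: τ = 75.1/1.160 = 64.73 years.
Age gap = Δt − τ = 75.1 − 64.73 years.

Δt − τ = 10.4 years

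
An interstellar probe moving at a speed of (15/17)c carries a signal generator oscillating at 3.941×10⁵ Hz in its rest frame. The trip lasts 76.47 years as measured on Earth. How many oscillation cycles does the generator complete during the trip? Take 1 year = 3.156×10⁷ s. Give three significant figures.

γ = 1/√(1 − (15/17)²) = 17/8 = 2.125
The oscillator's own cycle count is N = f × τ where τ is the proper time aboard the probe. τ = Δt/γ = 76.47/2.125 = 35.99 years = 1.136×10⁹ s.
N = 3.941×10⁵ × 1.136×10⁹ = 4.476×10¹⁴.

N = 4.48×10¹⁴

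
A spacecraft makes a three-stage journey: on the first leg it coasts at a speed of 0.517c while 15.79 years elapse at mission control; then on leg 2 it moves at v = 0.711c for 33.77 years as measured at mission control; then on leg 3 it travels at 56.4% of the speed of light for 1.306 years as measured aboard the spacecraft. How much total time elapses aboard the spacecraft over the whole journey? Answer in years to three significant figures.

τ = 38.6 years

Leg 1: γ = 1/√(1 − 0.517²) = 1/√0.7327 = 1.168; τ_1 = 15.79/1.168 = 13.52 years.
Leg 2: γ = 1/√(1 − 0.711²) = 1/√0.4945 = 1.422; τ_2 = 33.77/1.422 = 23.75 years.
Leg 3: 1.306 years is already measured aboard the spacecraft.
Total: 13.52 + 23.75 + 1.306 years.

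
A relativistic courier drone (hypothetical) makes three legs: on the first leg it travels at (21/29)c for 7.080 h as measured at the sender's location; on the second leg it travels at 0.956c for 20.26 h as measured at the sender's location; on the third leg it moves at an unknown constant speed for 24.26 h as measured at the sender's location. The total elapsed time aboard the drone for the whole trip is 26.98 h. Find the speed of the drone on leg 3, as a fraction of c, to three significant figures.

Leg 1: γ = 1/√(1 − (21/29)²) = 29/20 = 1.450; τ_1 = 7.080/1.450 = 4.883 h.
Leg 2: γ = 1/√(1 − 0.956²) = 1/√0.08606 = 3.409; τ_2 = 20.26/3.409 = 5.944 h.
Leg 3: speed unknown; τ_3 = 24.26/γ_3.
Total proper time: 4.883 + 5.944 + τ_3 = 26.98, so τ_3 = 26.98 − 10.83 = 16.15 h.
γ_3 = 24.26/16.15 = 1.502; β = √(1 − 1/γ²) = √0.5566.

β = 0.746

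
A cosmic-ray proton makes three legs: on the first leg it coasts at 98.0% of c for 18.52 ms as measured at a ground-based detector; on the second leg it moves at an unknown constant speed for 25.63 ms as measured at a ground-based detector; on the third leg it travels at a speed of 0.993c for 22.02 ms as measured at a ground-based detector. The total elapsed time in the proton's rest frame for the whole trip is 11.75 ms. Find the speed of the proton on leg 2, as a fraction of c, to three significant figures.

Leg 1: β = 0.980; γ = 1/√(1 − 0.980²) = 1/√0.03960 = 5.025; τ_1 = 18.52/5.025 = 3.685 ms.
Leg 2: speed unknown; τ_2 = 25.63/γ_2.
Leg 3: γ = 1/√(1 − 0.993²) = 1/√0.01395 = 8.466; τ_3 = 22.02/8.466 = 2.601 ms.
Total proper time: 3.685 + τ_2 + 2.601 = 11.75, so τ_2 = 11.75 − 6.286 = 5.464 ms.
γ_2 = 25.63/5.464 = 4.691; β = √(1 − 1/γ²) = √0.9546.

β = 0.977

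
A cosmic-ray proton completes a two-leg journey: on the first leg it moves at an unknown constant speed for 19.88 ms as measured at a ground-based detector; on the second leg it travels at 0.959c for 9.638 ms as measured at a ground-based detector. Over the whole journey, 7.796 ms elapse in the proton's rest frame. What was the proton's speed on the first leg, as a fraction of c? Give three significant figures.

Leg 1: speed unknown; τ_1 = 19.88/γ_1.
Leg 2: γ = 1/√(1 − 0.959²) = 1/√0.08032 = 3.529; τ_2 = 9.638/3.529 = 2.731 ms.
Total proper time: τ_1 + 2.731 = 7.796, so τ_1 = 7.796 − 2.731 = 5.065 ms.
γ_1 = 19.88/5.065 = 3.925; β = √(1 − 1/γ²) = √0.9351.

β = 0.967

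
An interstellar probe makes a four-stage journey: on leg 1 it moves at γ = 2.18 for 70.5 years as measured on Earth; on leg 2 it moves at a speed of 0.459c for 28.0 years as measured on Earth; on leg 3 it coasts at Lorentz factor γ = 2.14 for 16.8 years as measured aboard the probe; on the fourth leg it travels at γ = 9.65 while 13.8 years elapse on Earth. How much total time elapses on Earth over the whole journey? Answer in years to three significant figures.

Δt = 148 years

Leg 1: 70.5 years is already measured on Earth.
Leg 2: 28.0 years is already measured on Earth.
Leg 3: γ = 2.14; Δt_3 = 2.140 × 16.8 = 35.95 years.
Leg 4: 13.8 years is already measured on Earth.
Total: 70.50 + 28.00 + 35.95 + 13.80 years.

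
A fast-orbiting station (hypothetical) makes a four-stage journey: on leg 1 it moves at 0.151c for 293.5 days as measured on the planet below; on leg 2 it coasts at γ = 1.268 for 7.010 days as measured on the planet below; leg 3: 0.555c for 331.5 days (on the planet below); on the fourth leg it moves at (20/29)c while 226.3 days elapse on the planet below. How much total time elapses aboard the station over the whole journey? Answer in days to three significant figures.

τ = 735 days

Leg 1: γ = 1/√(1 − 0.151²) = 1/√0.9772 = 1.012; τ_1 = 293.5/1.012 = 290.1 days.
Leg 2: γ = 1.268; τ_2 = 7.010/1.268 = 5.528 days.
Leg 3: γ = 1/√(1 − 0.555²) = 1/√0.6920 = 1.202; τ_3 = 331.5/1.202 = 275.8 days.
Leg 4: γ = 1/√(1 − (20/29)²) = 29/21 ≈ 1.381; τ_4 = 226.3/1.381 = 163.9 days.
Total: 290.1 + 5.528 + 275.8 + 163.9 days.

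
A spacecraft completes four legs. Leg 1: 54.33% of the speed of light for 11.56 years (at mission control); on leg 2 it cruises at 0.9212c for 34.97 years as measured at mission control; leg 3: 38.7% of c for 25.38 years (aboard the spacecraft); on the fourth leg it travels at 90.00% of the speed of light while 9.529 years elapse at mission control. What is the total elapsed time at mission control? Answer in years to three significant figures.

Δt = 83.6 years

Leg 1: 11.56 years is already measured at mission control.
Leg 2: 34.97 years is already measured at mission control.
Leg 3: β = 0.387; γ = 1/√(1 − 0.387²) = 1/√0.8502 = 1.085; Δt_3 = 1.085 × 25.38 = 27.52 years.
Leg 4: 9.529 years is already measured at mission control.
Total: 11.56 + 34.97 + 27.52 + 9.529 years.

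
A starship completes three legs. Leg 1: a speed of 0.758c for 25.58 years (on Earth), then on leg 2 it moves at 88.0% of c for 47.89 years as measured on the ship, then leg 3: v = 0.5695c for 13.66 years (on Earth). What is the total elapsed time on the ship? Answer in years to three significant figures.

τ = 75.8 years

Leg 1: γ = 1/√(1 − 0.758²) = 1/√0.4254 = 1.533; τ_1 = 25.58/1.533 = 16.68 years.
Leg 2: 47.89 years is already measured on the ship.
Leg 3: γ = 1/√(1 − 0.5695²) = 1/√0.6757 = 1.217; τ_3 = 13.66/1.217 = 11.23 years.
Total: 16.68 + 47.89 + 11.23 years.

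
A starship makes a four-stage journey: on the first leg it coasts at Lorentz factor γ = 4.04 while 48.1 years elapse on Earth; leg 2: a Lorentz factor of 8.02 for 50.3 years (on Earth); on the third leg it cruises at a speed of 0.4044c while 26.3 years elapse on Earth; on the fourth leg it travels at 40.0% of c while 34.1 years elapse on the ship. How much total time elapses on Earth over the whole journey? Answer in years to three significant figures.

Leg 1: 48.1 years is already measured on Earth.
Leg 2: 50.3 years is already measured on Earth.
Leg 3: 26.3 years is already measured on Earth.
Leg 4: β = 0.400; γ = 1/√(1 − 0.400²) = 1/√0.8400 = 1.091; Δt_4 = 1.091 × 34.1 = 37.21 years.
Total: 48.10 + 50.30 + 26.30 + 37.21 years.

Δt = 162 years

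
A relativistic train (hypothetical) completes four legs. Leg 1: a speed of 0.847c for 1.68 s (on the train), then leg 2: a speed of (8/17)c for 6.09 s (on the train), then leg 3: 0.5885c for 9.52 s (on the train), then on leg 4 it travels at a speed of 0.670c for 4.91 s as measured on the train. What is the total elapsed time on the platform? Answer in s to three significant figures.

Δt = 28.5 s

Leg 1: γ = 1/√(1 − 0.847²) = 1/√0.2826 = 1.881; Δt_1 = 1.881 × 1.68 = 3.160 s.
Leg 2: γ = 1/√(1 − (8/17)²) = 17/15 ≈ 1.133; Δt_2 = 1.133 × 6.09 = 6.902 s.
Leg 3: γ = 1/√(1 − 0.5885²) = 1/√0.6537 = 1.237; Δt_3 = 1.237 × 9.52 = 11.77 s.
Leg 4: γ = 1/√(1 − 0.670²) = 1/√0.5511 = 1.347; Δt_4 = 1.347 × 4.91 = 6.614 s.
Total: 3.160 + 6.902 + 11.77 + 6.614 s.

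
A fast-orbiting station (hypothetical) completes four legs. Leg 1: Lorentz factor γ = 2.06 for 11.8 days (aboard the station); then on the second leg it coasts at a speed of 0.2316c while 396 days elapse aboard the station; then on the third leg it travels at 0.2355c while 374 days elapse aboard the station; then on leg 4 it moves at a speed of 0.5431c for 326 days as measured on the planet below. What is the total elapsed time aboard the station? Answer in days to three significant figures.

Leg 1: 11.8 days is already measured aboard the station.
Leg 2: 396 days is already measured aboard the station.
Leg 3: 374 days is already measured aboard the station.
Leg 4: γ = 1/√(1 − 0.5431²) = 1/√0.7050 = 1.191; τ_4 = 326/1.191 = 273.7 days.
Total: 11.80 + 396.0 + 374.0 + 273.7 days.

τ = 1060 days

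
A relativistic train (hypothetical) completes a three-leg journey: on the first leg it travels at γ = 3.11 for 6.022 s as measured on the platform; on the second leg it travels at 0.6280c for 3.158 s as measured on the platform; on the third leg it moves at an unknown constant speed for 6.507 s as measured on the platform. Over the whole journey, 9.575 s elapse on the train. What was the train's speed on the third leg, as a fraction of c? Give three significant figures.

β = 0.605

Leg 1: γ = 3.11; τ_1 = 6.022/3.110 = 1.936 s.
Leg 2: γ = 1/√(1 − 0.6280²) = 1/√0.6056 = 1.285; τ_2 = 3.158/1.285 = 2.458 s.
Leg 3: speed unknown; τ_3 = 6.507/γ_3.
Total proper time: 1.936 + 2.458 + τ_3 = 9.575, so τ_3 = 9.575 − 4.394 = 5.181 s.
γ_3 = 6.507/5.181 = 1.256; β = √(1 − 1/γ²) = √0.3660.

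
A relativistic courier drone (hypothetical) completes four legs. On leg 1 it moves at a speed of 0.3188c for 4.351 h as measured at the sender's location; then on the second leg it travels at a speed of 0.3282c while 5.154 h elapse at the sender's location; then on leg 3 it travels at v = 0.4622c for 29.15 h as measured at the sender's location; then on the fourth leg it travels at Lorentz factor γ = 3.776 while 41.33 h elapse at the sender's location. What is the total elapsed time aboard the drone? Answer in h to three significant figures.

Leg 1: γ = 1/√(1 − 0.3188²) = 1/√0.8984 = 1.055; τ_1 = 4.351/1.055 = 4.124 h.
Leg 2: γ = 1/√(1 − 0.3282²) = 1/√0.8923 = 1.059; τ_2 = 5.154/1.059 = 4.869 h.
Leg 3: γ = 1/√(1 − 0.4622²) = 1/√0.7864 = 1.128; τ_3 = 29.15/1.128 = 25.85 h.
Leg 4: γ = 3.776; τ_4 = 41.33/3.776 = 10.95 h.
Total: 4.124 + 4.869 + 25.85 + 10.95 h.

τ = 45.8 h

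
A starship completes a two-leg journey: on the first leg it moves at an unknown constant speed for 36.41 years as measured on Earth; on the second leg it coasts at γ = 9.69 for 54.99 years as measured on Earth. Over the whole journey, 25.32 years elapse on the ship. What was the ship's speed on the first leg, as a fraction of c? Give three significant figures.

Leg 1: speed unknown; τ_1 = 36.41/γ_1.
Leg 2: γ = 9.69; τ_2 = 54.99/9.690 = 5.675 years.
Total proper time: τ_1 + 5.675 = 25.32, so τ_1 = 25.32 − 5.675 = 19.65 years.
γ_1 = 36.41/19.65 = 1.853; β = √(1 − 1/γ²) = √0.7089.

β = 0.842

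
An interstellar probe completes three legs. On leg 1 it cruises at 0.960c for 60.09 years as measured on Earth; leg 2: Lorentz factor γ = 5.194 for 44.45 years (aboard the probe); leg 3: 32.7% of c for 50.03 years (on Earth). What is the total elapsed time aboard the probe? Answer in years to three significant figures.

Leg 1: γ = 1/√(1 − 0.960²) = 25/7 ≈ 3.571; τ_1 = 60.09/3.571 = 16.83 years.
Leg 2: 44.45 years is already measured aboard the probe.
Leg 3: β = 0.327; γ = 1/√(1 − 0.327²) = 1/√0.8931 = 1.058; τ_3 = 50.03/1.058 = 47.28 years.
Total: 16.83 + 44.45 + 47.28 years.

τ = 109 years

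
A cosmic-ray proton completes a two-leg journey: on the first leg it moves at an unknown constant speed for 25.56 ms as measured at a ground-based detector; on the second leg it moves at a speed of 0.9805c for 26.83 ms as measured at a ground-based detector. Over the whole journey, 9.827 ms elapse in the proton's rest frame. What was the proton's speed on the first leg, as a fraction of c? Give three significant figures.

Leg 1: speed unknown; τ_1 = 25.56/γ_1.
Leg 2: γ = 1/√(1 − 0.9805²) = 1/√0.03862 = 5.089; τ_2 = 26.83/5.089 = 5.273 ms.
Total proper time: τ_1 + 5.273 = 9.827, so τ_1 = 9.827 − 5.273 = 4.554 ms.
γ_1 = 25.56/4.554 = 5.612; β = √(1 − 1/γ²) = √0.9683.

β = 0.984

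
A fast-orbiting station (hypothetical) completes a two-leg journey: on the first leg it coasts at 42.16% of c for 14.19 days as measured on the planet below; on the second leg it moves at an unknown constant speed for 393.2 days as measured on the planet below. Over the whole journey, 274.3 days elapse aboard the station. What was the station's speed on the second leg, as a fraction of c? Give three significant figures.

Leg 1: β = 0.4216; γ = 1/√(1 − 0.4216²) = 1/√0.8223 = 1.103; τ_1 = 14.19/1.103 = 12.87 days.
Leg 2: speed unknown; τ_2 = 393.2/γ_2.
Total proper time: 12.87 + τ_2 = 274.3, so τ_2 = 274.3 − 12.87 = 261.4 days.
γ_2 = 393.2/261.4 = 1.504; β = √(1 − 1/γ²) = √0.5579.

β = 0.747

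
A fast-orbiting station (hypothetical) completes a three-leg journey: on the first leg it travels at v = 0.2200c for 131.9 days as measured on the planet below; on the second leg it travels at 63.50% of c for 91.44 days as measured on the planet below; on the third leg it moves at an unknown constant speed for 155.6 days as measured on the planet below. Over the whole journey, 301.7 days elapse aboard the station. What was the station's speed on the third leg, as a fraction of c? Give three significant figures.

β = 0.753

Leg 1: γ = 1/√(1 − 0.2200²) = 1/√0.9516 = 1.025; τ_1 = 131.9/1.025 = 128.7 days.
Leg 2: β = 0.6350; γ = 1/√(1 − 0.6350²) = 1/√0.5968 = 1.294; τ_2 = 91.44/1.294 = 70.64 days.
Leg 3: speed unknown; τ_3 = 155.6/γ_3.
Total proper time: 128.7 + 70.64 + τ_3 = 301.7, so τ_3 = 301.7 − 199.3 = 102.4 days.
γ_3 = 155.6/102.4 = 1.520; β = √(1 − 1/γ²) = √0.5670.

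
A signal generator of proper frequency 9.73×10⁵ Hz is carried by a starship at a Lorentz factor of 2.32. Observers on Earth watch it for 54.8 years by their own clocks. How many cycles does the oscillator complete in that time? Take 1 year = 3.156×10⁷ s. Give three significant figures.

γ = 2.32
During 54.8 years of lab time, the oscillator's proper time advances by τ = Δt/γ = 54.8/2.320 = 23.62 years = 7.455×10⁸ s.
N = f × τ = 9.73×10⁵ × 7.455×10⁸ = 7.253×10¹⁴.

N = 7.25×10¹⁴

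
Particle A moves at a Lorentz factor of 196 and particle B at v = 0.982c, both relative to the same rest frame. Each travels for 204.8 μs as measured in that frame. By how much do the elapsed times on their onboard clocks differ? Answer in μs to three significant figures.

A: γ = 196; τ_A = 204.8/196.0 = 1.045 μs.
B: γ = 1/√(1 − 0.982²) = 1/√0.03568 = 5.294; τ_B = 204.8/5.294 = 38.68 μs.

|τ_A − τ_B| = 37.6 μs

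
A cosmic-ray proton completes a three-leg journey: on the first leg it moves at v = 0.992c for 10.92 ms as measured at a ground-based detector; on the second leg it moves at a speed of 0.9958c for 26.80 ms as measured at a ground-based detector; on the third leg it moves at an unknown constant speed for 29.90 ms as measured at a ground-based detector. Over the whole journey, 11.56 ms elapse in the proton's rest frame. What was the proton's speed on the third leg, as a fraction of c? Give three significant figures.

Leg 1: γ = 1/√(1 − 0.992²) = 1/√0.01594 = 7.922; τ_1 = 10.92/7.922 = 1.379 ms.
Leg 2: γ = 1/√(1 − 0.9958²) = 1/√0.008382 = 10.92; τ_2 = 26.80/10.92 = 2.454 ms.
Leg 3: speed unknown; τ_3 = 29.90/γ_3.
Total proper time: 1.379 + 2.454 + τ_3 = 11.56, so τ_3 = 11.56 − 3.832 = 7.728 ms.
γ_3 = 29.90/7.728 = 3.869; β = √(1 − 1/γ²) = √0.9332.

β = 0.966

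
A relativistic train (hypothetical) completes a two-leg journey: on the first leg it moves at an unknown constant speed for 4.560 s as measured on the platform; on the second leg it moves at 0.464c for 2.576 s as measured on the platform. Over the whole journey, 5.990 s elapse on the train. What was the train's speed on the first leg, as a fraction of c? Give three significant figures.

β = 0.582

Leg 1: speed unknown; τ_1 = 4.560/γ_1.
Leg 2: γ = 1/√(1 − 0.464²) = 1/√0.7847 = 1.129; τ_2 = 2.576/1.129 = 2.282 s.
Total proper time: τ_1 + 2.282 = 5.990, so τ_1 = 5.990 − 2.282 = 3.708 s.
γ_1 = 4.560/3.708 = 1.230; β = √(1 − 1/γ²) = √0.3387.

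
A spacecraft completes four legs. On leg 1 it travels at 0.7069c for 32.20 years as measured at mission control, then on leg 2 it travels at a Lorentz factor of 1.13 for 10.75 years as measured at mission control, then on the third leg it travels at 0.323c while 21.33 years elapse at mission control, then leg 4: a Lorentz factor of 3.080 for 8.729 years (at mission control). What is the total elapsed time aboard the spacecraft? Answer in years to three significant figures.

τ = 55.3 years

Leg 1: γ = 1/√(1 − 0.7069²) = 1/√0.5003 = 1.414; τ_1 = 32.20/1.414 = 22.78 years.
Leg 2: γ = 1.13; τ_2 = 10.75/1.130 = 9.513 years.
Leg 3: γ = 1/√(1 − 0.323²) = 1/√0.8957 = 1.057; τ_3 = 21.33/1.057 = 20.19 years.
Leg 4: γ = 3.080; τ_4 = 8.729/3.080 = 2.834 years.
Total: 22.78 + 9.513 + 20.19 + 2.834 years.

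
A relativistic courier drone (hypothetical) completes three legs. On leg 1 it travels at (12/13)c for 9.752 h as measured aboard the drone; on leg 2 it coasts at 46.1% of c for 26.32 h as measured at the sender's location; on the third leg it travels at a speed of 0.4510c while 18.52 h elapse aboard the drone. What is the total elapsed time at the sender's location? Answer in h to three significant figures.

Leg 1: γ = 1/√(1 − (12/13)²) = 13/5 = 2.600; Δt_1 = 2.600 × 9.752 = 25.36 h.
Leg 2: 26.32 h is already measured at the sender's location.
Leg 3: γ = 1/√(1 − 0.4510²) = 1/√0.7966 = 1.120; Δt_3 = 1.120 × 18.52 = 20.75 h.
Total: 25.36 + 26.32 + 20.75 h.

Δt = 72.4 h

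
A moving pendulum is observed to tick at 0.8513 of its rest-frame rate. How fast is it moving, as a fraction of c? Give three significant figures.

β = 0.525

Rate ratio = 1/γ, so γ = 1/0.8513 = 1.175.
β = √(1 − 1/γ²) = √(1 − 0.8513²) = √0.2753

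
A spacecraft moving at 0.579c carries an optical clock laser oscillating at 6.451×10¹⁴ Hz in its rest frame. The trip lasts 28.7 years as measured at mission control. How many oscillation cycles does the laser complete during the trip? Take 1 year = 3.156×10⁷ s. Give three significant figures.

N = 4.76×10²³

γ = 1/√(1 − 0.579²) = 1/√0.6648 = 1.227
The oscillator's own cycle count is N = f × τ where τ is the proper time aboard the spacecraft. τ = Δt/γ = 28.7/1.227 = 23.40 years = 7.385×10⁸ s.
N = 6.451×10¹⁴ × 7.385×10⁸ = 4.764×10²³.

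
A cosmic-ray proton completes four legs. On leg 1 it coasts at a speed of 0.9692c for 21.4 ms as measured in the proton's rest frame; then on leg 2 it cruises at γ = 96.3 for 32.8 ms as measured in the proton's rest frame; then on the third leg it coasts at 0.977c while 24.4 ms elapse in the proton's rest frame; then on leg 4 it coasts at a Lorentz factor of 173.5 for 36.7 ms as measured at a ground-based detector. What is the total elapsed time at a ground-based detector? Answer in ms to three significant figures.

Leg 1: γ = 1/√(1 − 0.9692²) = 1/√0.06065 = 4.061; Δt_1 = 4.061 × 21.4 = 86.89 ms.
Leg 2: γ = 96.3; Δt_2 = 96.30 × 32.8 = 3159 ms.
Leg 3: γ = 1/√(1 − 0.977²) = 1/√0.04547 = 4.690; Δt_3 = 4.690 × 24.4 = 114.4 ms.
Leg 4: 36.7 ms is already measured at a ground-based detector.
Total: 86.89 + 3159 + 114.4 + 36.70 ms.

Δt = 3400 ms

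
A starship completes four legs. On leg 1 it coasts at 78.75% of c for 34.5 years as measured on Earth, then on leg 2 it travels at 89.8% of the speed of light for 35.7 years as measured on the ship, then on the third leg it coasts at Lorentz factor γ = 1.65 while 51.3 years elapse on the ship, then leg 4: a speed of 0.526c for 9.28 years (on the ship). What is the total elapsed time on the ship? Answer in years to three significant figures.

Leg 1: β = 0.7875; γ = 1/√(1 − 0.7875²) = 1/√0.3798 = 1.623; τ_1 = 34.5/1.623 = 21.26 years.
Leg 2: 35.7 years is already measured on the ship.
Leg 3: 51.3 years is already measured on the ship.
Leg 4: 9.28 years is already measured on the ship.
Total: 21.26 + 35.70 + 51.30 + 9.280 years.

τ = 118 years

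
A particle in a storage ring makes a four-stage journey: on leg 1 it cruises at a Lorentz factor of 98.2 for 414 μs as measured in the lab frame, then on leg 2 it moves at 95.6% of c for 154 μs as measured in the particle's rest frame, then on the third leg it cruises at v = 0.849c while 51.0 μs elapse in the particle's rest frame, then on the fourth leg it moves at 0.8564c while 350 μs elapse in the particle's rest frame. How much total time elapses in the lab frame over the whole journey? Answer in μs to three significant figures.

Δt = 1710 μs

Leg 1: 414 μs is already measured in the lab frame.
Leg 2: β = 0.956; γ = 1/√(1 − 0.956²) = 1/√0.08606 = 3.409; Δt_2 = 3.409 × 154 = 524.9 μs.
Leg 3: γ = 1/√(1 − 0.849²) = 1/√0.2792 = 1.893; Δt_3 = 1.893 × 51.0 = 96.52 μs.
Leg 4: γ = 1/√(1 − 0.8564²) = 1/√0.2666 = 1.937; Δt_4 = 1.937 × 350 = 677.9 μs.
Total: 414.0 + 524.9 + 96.52 + 677.9 μs.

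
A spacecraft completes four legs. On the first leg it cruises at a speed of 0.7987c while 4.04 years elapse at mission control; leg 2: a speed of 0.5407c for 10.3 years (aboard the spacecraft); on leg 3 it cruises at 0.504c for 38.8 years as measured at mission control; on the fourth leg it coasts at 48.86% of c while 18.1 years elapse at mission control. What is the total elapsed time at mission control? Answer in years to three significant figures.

Δt = 73.2 years

Leg 1: 4.04 years is already measured at mission control.
Leg 2: γ = 1/√(1 − 0.5407²) = 1/√0.7076 = 1.189; Δt_2 = 1.189 × 10.3 = 12.24 years.
Leg 3: 38.8 years is already measured at mission control.
Leg 4: 18.1 years is already measured at mission control.
Total: 4.040 + 12.24 + 38.80 + 18.10 years.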